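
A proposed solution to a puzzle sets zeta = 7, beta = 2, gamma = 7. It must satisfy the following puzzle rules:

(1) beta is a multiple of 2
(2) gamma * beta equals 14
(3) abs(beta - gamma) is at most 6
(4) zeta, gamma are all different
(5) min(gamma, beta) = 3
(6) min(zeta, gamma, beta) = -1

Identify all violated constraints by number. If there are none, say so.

(1) 2 / 2 = 1, so 2 divides 2  yes
(2) gamma * beta = 7 * 2 = 14  yes
(3) abs(2 - 7) = 5; 5 ≤ 6  yes
(4) zeta = gamma = 7, not all different  no
(5) min(7, 2) = 2, not 3  no
(6) min(7, 7, 2) = 2, not -1  no

Violated: 4, 5, 6.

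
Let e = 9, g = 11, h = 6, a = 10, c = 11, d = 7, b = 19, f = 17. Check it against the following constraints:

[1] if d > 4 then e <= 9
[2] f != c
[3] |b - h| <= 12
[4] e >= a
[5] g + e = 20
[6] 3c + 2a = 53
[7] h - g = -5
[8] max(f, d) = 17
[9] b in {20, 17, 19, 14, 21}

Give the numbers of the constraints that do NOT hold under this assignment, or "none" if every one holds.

Constraints 3 and 4 do not hold.

[1] d = 7 > 4, so we need e ≤ 9; e = 9 ≤ 9  yes
[2] f = 17, c = 11; distinct  yes
[3] |19 - 6| = 13; 13 > 12, exceeds bound 12  no
[4] e = 9, a = 10; 9 < 10 (want ≥)  no
[5] g + e = 11 + 9 = 20  yes
[6] 3c + 2a = 3(11) + 2(10) = 53  yes
[7] h - g = 6 - 11 = -5  yes
[8] max(17, 7) = 17  yes
[9] b = 19 is in {20, 17, 19, 14, 21}  yes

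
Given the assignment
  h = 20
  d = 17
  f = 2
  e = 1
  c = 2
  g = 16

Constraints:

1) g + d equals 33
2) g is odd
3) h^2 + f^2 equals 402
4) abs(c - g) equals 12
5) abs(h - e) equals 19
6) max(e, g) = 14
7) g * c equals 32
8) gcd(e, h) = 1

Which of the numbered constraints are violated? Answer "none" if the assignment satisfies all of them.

1) g + d = 16 + 17 = 33  holds
2) g = 16 is even  fails
3) h^2 + f^2 = 20^2 + 2^2 = 400 + 4 = 404, not 402  fails
4) abs(2 - 16) = 14, not 12  fails
5) abs(20 - 1) = 19  holds
6) max(1, 16) = 16, not 14  fails
7) g * c = 16 * 2 = 32  holds
8) gcd(1, 20) = 1  holds

Violated: 2, 3, 4, and 6.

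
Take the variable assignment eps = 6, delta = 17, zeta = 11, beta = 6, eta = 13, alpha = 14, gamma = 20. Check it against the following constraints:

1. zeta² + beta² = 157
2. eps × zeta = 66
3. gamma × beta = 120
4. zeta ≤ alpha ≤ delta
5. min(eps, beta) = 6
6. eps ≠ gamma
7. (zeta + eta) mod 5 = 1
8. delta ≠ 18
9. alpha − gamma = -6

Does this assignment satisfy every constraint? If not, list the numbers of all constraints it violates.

1. zeta² + beta² = 11² + 6² = 121 + 36 = 157  ✓
2. eps × zeta = 6 × 11 = 66  ✓
3. gamma × beta = 20 × 6 = 120  ✓
4. values 11 ≤ 14 ≤ 17  ✓
5. min(6, 6) = 6  ✓
6. eps = 6, gamma = 20; distinct  ✓
7. zeta + eta = 24; 24 mod 5 = 4, not 1  ✗
8. delta = 17, and 17 ≠ 18  ✓
9. alpha − gamma = 14 − 20 = -6  ✓

Constraint 7 is violated.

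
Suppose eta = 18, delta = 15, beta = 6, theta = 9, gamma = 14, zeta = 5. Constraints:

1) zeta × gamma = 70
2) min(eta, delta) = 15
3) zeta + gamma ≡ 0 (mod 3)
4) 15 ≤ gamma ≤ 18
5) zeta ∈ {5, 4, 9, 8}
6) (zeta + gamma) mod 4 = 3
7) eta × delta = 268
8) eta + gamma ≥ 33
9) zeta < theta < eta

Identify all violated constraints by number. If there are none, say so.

1) zeta × gamma = 5 × 14 = 70  OK
2) min(18, 15) = 15  OK
3) zeta + gamma = 19; 19 mod 3 = 1, not 0  FAIL
4) gamma = 14 is outside [15, 18]  FAIL
5) zeta = 5 is in {5, 4, 9, 8}  OK
6) zeta + gamma = 19; 19 mod 4 = 3  OK
7) eta × delta = 18 × 15 = 270, not 268  FAIL
8) eta + gamma = 18 + 14 = 32; 32 < 33, bound 33 not met  FAIL
9) values 5 < 9 < 18  OK

The assignment fails constraints 3, 4, 7, 8.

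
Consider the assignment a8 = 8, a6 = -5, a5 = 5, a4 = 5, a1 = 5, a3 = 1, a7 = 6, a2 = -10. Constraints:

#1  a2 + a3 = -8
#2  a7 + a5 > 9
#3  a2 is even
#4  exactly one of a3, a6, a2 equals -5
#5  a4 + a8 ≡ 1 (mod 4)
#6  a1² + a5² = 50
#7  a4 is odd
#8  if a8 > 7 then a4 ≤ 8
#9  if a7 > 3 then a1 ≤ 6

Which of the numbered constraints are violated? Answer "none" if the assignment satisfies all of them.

Violated: 1.

#1 a2 + a3 = -10 + 1 = -9, not -8 — violated.
#2 a7 + a5 = 6 + 5 = 11; 11 > 9 — OK.
#3 a2 = -10 is even — OK.
#4 a3=1, a6=-5, a2=-10; 1 of them equals -5 — OK.
#5 a4 + a8 = 13; 13 mod 4 = 1 — OK.
#6 a1² + a5² = 5² + 5² = 25 + 25 = 50 — OK.
#7 a4 = 5 is odd — OK.
#8 a8 = 8 > 7, so we need a4 ≤ 8; a4 = 5 ≤ 8 — OK.
#9 a7 = 6 > 3, so we need a1 ≤ 6; a1 = 5 ≤ 6 — OK.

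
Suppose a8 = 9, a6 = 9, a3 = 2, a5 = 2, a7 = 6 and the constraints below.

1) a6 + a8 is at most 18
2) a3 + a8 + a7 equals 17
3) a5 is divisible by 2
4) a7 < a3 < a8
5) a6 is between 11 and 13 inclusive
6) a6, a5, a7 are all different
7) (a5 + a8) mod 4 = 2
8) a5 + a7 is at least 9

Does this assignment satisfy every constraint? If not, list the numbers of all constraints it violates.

Violated: 4, 5, 7, 8.

1) a6 + a8 = 9 + 9 = 18; 18 ≤ 18  ✓
2) a3 + a8 + a7 = 2 + 9 + 6 = 17  ✓
3) 2 / 2 = 1, so 2 divides 2  ✓
4) values 6, 2, 9; a7 = 6 is not < a3 = 2  ✗
5) a6 = 9 is outside [11, 13]  ✗
6) values 9, 2, 6 are pairwise distinct  ✓
7) a5 + a8 = 11; 11 mod 4 = 3, not 2  ✗
8) a5 + a7 = 2 + 6 = 8; 8 < 9, bound 9 not met  ✗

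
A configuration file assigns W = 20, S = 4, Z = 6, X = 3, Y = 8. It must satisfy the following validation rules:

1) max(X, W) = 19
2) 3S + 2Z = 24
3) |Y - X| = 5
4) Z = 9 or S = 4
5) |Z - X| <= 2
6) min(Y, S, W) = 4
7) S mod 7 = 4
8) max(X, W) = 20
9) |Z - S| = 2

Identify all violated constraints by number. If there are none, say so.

Violated: 1 and 5.

1) max(3, 20) = 20, not 19 — violated.
2) 3S + 2Z = 3(4) + 2(6) = 24 — OK.
3) |8 - 3| = 5 — OK.
4) Z = 6 ≠ 9, but S = 4 = 4 (second disjunct) — OK.
5) |6 - 3| = 3; 3 > 2, exceeds bound 2 — violated.
6) min(8, 4, 20) = 4 — OK.
7) 4 mod 7 = 4 — OK.
8) max(3, 20) = 20 — OK.
9) |6 - 4| = 2 — OK.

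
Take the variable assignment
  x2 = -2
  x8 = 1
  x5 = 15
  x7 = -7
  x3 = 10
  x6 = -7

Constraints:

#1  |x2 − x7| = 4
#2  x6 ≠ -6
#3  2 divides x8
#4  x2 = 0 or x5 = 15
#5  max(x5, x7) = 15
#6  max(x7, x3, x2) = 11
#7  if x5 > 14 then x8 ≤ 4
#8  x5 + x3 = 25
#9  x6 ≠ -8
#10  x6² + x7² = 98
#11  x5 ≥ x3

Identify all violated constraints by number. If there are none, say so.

#1 |-2 − (-7)| = 5, not 4 — does not hold.
#2 x6 = -7, and -7 ≠ -6 — holds.
#3 1 = 2×0 + 1, so 2 does not divide 1 — does not hold.
#4 x2 = -2 ≠ 0, but x5 = 15 = 15 (second disjunct) — holds.
#5 max(15, -7) = 15 — holds.
#6 max(-7, 10, -2) = 10, not 11 — does not hold.
#7 x5 = 15 > 14, so we need x8 ≤ 4; x8 = 1 ≤ 4 — holds.
#8 x5 + x3 = 15 + 10 = 25 — holds.
#9 x6 = -7, and -7 ≠ -8 — holds.
#10 x6² + x7² = (-7)² + (-7)² = 49 + 49 = 98 — holds.
#11 x5 = 15, x3 = 10; 15 ≥ 10 — holds.

Constraints 1, 3, and 6 are violated.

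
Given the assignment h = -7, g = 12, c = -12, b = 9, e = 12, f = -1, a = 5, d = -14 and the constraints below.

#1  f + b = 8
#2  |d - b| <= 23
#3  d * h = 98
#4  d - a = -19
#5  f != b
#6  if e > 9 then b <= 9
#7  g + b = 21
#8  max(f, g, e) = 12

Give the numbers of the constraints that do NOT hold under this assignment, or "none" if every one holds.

No violations.

#1 f + b = -1 + 9 = 8 — holds.
#2 |-14 - 9| = 23; 23 ≤ 23 — holds.
#3 d * h = -14 * (-7) = 98 — holds.
#4 d - a = -14 - 5 = -19 — holds.
#5 f = -1, b = 9; distinct — holds.
#6 e = 12 > 9, so we need b ≤ 9; b = 9 ≤ 9 — holds.
#7 g + b = 12 + 9 = 21 — holds.
#8 max(-1, 12, 12) = 12 — holds.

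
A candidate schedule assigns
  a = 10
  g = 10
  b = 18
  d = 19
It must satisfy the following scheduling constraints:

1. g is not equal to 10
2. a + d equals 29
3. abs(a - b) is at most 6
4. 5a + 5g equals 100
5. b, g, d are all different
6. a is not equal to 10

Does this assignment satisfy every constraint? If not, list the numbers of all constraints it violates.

Constraints 1, 3, 6 do not hold.

1. g = 10, but 10 is required to differ  fails
2. a + d = 10 + 19 = 29  holds
3. abs(10 - 18) = 8; 8 > 6, exceeds bound 6  fails
4. 5a + 5g = 5(10) + 5(10) = 100  holds
5. values 18, 10, 19 are pairwise distinct  holds
6. a = 10, but 10 is required to differ  fails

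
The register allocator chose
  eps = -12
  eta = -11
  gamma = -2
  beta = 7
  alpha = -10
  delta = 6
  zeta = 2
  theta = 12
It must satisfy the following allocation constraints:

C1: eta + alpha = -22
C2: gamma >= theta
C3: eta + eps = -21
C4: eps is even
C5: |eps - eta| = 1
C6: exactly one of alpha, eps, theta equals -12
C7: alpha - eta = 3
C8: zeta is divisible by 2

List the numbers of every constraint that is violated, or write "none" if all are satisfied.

C1: eta + alpha = -11 + (-10) = -21, not -22  FAIL
C2: gamma = -2, theta = 12; -2 < 12 (want ≥)  FAIL
C3: eta + eps = -11 + (-12) = -23, not -21  FAIL
C4: eps = -12 is even  OK
C5: |-12 - (-11)| = 1  OK
C6: alpha=-10, eps=-12, theta=12; 1 of them equals -12  OK
C7: alpha - eta = -10 - (-11) = 1, not 3  FAIL
C8: 2 / 2 = 1, so 2 divides 2  OK

The assignment fails constraints 1, 2, 3, 7.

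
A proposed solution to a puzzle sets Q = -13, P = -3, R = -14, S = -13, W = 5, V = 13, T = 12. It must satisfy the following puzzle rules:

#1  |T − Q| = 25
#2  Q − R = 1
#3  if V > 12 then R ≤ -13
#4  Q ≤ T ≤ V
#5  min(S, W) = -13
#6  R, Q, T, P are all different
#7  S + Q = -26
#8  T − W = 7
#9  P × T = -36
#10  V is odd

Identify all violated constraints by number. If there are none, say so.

#1 |12 − (-13)| = 25 — OK.
#2 Q − R = -13 − (-14) = 1 — OK.
#3 V = 13 > 12, so we need R ≤ -13; R = -14 ≤ -13 — OK.
#4 values -13 ≤ 12 ≤ 13 — OK.
#5 min(-13, 5) = -13 — OK.
#6 values -14, -13, 12, -3 are pairwise distinct — OK.
#7 S + Q = -13 + (-13) = -26 — OK.
#8 T − W = 12 − 5 = 7 — OK.
#9 P × T = -3 × 12 = -36 — OK.
#10 V = 13 is odd — OK.

All constraints are satisfied.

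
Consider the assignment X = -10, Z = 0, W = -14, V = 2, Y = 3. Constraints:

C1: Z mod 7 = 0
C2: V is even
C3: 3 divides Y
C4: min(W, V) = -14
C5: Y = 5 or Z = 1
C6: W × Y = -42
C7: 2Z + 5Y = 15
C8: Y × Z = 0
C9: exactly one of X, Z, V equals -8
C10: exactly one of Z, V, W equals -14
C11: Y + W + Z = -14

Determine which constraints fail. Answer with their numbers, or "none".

Violated: 5, 9, and 11.

C1: 0 mod 7 = 0  yes
C2: V = 2 is even  yes
C3: 3 / 3 = 1, so 3 divides 3  yes
C4: min(-14, 2) = -14  yes
C5: Y = 3 ≠ 5 and Z = 0 ≠ 1; both disjuncts false  no
C6: W × Y = -14 × 3 = -42  yes
C7: 2Z + 5Y = 2(0) + 5(3) = 15  yes
C8: Y × Z = 3 × 0 = 0  yes
C9: X=-10, Z=0, V=2; 0 of them equal -8, not exactly one  no
C10: Z=0, V=2, W=-14; 1 of them equals -14  yes
C11: Y + W + Z = 3 + (-14) + 0 = -11, not -14  no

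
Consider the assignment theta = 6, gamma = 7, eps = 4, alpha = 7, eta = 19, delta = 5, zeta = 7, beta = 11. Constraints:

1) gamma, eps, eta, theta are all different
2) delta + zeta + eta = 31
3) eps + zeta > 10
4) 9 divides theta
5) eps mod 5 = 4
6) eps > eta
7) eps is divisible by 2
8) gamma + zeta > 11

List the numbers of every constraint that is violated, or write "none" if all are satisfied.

Violated: 4, 6.

1) values 7, 4, 19, 6 are pairwise distinct  ✔
2) delta + zeta + eta = 5 + 7 + 19 = 31  ✔
3) eps + zeta = 4 + 7 = 11; 11 > 10  ✔
4) 6 = 9*0 + 6, so 9 does not divide 6  ✘
5) 4 mod 5 = 4  ✔
6) eps = 4, eta = 19; 4 ≤ 19 (want >)  ✘
7) 4 / 2 = 2, so 2 divides 4  ✔
8) gamma + zeta = 7 + 7 = 14; 14 > 11  ✔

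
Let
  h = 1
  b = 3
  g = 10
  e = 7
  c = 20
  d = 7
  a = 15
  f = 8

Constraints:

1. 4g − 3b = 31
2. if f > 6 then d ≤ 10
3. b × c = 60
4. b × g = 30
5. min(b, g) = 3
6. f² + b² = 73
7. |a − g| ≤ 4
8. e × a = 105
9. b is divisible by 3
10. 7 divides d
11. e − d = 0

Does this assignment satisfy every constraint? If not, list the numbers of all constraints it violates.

Constraint 7 does not hold.

1. 4g − 3b = 4(10) − 3(3) = 31 — satisfied.
2. f = 8 > 6, so we need d ≤ 10; d = 7 ≤ 10 — satisfied.
3. b × c = 3 × 20 = 60 — satisfied.
4. b × g = 3 × 10 = 30 — satisfied.
5. min(3, 10) = 3 — satisfied.
6. f² + b² = 8² + 3² = 64 + 9 = 73 — satisfied.
7. |15 − 10| = 5; 5 > 4, exceeds bound 4 — violated.
8. e × a = 7 × 15 = 105 — satisfied.
9. 3 / 3 = 1, so 3 divides 3 — satisfied.
10. 7 / 7 = 1, so 7 divides 7 — satisfied.
11. e − d = 7 − 7 = 0 — satisfied.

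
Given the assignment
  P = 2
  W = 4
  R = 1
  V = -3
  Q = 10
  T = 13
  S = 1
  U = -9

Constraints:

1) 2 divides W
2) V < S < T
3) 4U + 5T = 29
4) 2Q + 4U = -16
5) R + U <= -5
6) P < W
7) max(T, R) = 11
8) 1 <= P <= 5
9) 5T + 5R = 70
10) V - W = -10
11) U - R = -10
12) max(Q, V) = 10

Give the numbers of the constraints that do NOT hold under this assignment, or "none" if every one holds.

The assignment fails constraints 7 and 10.

1) 4 / 2 = 2, so 2 divides 4  yes
2) values -3 < 1 < 13  yes
3) 4U + 5T = 4(-9) + 5(13) = 29  yes
4) 2Q + 4U = 2(10) + 4(-9) = -16  yes
5) R + U = 1 + (-9) = -8; -8 ≤ -5  yes
6) P = 2, W = 4; 2 < 4  yes
7) max(13, 1) = 13, not 11  no
8) P = 2 lies in [1, 5]  yes
9) 5T + 5R = 5(13) + 5(1) = 70  yes
10) V - W = -3 - 4 = -7, not -10  no
11) U - R = -9 - 1 = -10  yes
12) max(10, -3) = 10  yes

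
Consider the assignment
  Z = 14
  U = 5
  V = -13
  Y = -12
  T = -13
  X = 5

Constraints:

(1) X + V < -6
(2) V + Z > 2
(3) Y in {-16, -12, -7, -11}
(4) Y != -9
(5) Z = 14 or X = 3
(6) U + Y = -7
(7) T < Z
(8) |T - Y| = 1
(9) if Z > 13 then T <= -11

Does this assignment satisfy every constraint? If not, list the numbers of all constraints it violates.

(1) X + V = 5 + (-13) = -8; -8 < -6  holds
(2) V + Z = -13 + 14 = 1; 1 ≤ 2, bound 2 not met  fails
(3) Y = -12 is in {-16, -12, -7, -11}  holds
(4) Y = -12, and -12 ≠ -9  holds
(5) Z = 14 = 14 (first disjunct)  holds
(6) U + Y = 5 + (-12) = -7  holds
(7) T = -13, Z = 14; -13 < 14  holds
(8) |-13 - (-12)| = 1  holds
(9) Z = 14 > 13, so we need T ≤ -11; T = -13 ≤ -11  holds

The assignment fails constraint 2.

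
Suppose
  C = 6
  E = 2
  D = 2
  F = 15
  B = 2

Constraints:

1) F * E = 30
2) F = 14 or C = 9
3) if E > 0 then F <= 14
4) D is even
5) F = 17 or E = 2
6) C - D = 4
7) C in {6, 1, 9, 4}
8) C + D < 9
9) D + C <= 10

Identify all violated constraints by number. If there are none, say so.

Violated: 2 and 3.

1) F * E = 15 * 2 = 30  true
2) F = 15 ≠ 14 and C = 6 ≠ 9; both disjuncts false  false
3) E = 2 > 0, so we need F ≤ 14; but F = 15 > 14  false
4) D = 2 is even  true
5) F = 15 ≠ 17, but E = 2 = 2 (second disjunct)  true
6) C - D = 6 - 2 = 4  true
7) C = 6 is in {6, 1, 9, 4}  true
8) C + D = 6 + 2 = 8; 8 < 9  true
9) D + C = 2 + 6 = 8; 8 ≤ 10  true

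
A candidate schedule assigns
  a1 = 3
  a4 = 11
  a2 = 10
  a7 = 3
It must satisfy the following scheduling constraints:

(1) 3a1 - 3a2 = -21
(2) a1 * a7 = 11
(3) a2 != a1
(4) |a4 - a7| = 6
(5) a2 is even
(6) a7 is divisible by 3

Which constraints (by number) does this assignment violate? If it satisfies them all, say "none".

(1) 3a1 - 3a2 = 3(3) - 3(10) = -21  true
(2) a1 * a7 = 3 * 3 = 9, not 11  false
(3) a2 = 10, a1 = 3; distinct  true
(4) |11 - 3| = 8, not 6  false
(5) a2 = 10 is even  true
(6) 3 / 3 = 1, so 3 divides 3  true

The assignment fails constraints 2, 4.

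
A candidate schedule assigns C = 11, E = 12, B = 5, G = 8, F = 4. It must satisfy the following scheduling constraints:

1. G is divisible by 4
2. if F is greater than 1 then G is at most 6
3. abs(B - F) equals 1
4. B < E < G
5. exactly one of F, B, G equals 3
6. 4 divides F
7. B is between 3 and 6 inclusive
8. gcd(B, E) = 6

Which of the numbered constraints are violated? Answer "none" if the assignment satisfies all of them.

1. 8 / 4 = 2, so 4 divides 8 — holds.
2. F = 4 > 1, so we need G ≤ 6; but G = 8 > 6 — fails.
3. abs(5 - 4) = 1 — holds.
4. values 5, 12, 8; E = 12 is not < G = 8 — fails.
5. F=4, B=5, G=8; 0 of them equal 3, not exactly one — fails.
6. 4 / 4 = 1, so 4 divides 4 — holds.
7. B = 5 lies in [3, 6] — holds.
8. gcd(5, 12) = 1, not 6 — fails.

Constraints 2, 4, 5, and 8 are violated.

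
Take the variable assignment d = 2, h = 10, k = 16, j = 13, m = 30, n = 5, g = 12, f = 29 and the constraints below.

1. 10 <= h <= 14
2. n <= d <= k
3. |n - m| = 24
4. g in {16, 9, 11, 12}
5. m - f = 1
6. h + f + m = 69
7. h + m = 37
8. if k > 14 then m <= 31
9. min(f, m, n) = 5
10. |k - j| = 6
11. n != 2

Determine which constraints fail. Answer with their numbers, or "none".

1. h = 10 lies in [10, 14]  ✓
2. values 5, 2, 16; n = 5 is not <= d = 2  ✗
3. |5 - 30| = 25, not 24  ✗
4. g = 12 is in {16, 9, 11, 12}  ✓
5. m - f = 30 - 29 = 1  ✓
6. h + f + m = 10 + 29 + 30 = 69  ✓
7. h + m = 10 + 30 = 40, not 37  ✗
8. k = 16 > 14, so we need m ≤ 31; m = 30 ≤ 31  ✓
9. min(29, 30, 5) = 5  ✓
10. |16 - 13| = 3, not 6  ✗
11. n = 5, and 5 ≠ 2  ✓

Constraints 2, 3, 7, 10 do not hold.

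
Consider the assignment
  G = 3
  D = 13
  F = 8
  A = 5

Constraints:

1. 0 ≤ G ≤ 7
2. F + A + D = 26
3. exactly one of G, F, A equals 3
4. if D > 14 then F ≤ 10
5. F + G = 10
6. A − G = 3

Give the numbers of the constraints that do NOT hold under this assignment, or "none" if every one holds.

1. G = 3 lies in [0, 7] — holds.
2. F + A + D = 8 + 5 + 13 = 26 — holds.
3. G=3, F=8, A=5; 1 of them equals 3 — holds.
4. D = 13, not > 14; antecedent false, conditional vacuously true — holds.
5. F + G = 8 + 3 = 11, not 10 — does not hold.
6. A − G = 5 − 3 = 2, not 3 — does not hold.

Constraints 5 and 6 do not hold.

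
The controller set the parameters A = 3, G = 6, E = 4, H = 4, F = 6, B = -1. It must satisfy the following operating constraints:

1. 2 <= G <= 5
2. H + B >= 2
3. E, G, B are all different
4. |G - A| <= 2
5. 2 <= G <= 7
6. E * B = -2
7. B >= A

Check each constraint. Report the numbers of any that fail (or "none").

1. G = 6 is outside [2, 5] — does not hold.
2. H + B = 4 + (-1) = 3; 3 ≥ 2 — holds.
3. values 4, 6, -1 are pairwise distinct — holds.
4. |6 - 3| = 3; 3 > 2, exceeds bound 2 — does not hold.
5. G = 6 lies in [2, 7] — holds.
6. E * B = 4 * (-1) = -4, not -2 — does not hold.
7. B = -1, A = 3; -1 < 3 (want ≥) — does not hold.

Constraints 1, 4, 6, and 7 do not hold.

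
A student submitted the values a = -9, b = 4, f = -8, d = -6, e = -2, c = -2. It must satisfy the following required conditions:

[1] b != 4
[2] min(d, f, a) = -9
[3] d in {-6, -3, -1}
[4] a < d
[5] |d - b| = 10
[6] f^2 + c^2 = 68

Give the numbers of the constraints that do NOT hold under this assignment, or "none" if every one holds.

No — constraint 1 is not satisfied.

[1] b = 4, but 4 is required to differ  fails
[2] min(-6, -8, -9) = -9  holds
[3] d = -6 is in {-6, -3, -1}  holds
[4] a = -9, d = -6; -9 < -6  holds
[5] |-6 - 4| = 10  holds
[6] f^2 + c^2 = (-8)^2 + (-2)^2 = 64 + 4 = 68  holds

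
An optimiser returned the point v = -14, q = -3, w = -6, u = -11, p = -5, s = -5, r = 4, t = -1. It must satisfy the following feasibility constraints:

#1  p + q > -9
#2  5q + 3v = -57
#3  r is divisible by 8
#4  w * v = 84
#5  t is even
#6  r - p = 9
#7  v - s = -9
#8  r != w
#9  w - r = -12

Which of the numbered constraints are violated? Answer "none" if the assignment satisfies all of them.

Constraints 3, 5, and 9 do not hold.

#1 p + q = -5 + (-3) = -8; -8 > -9 — holds.
#2 5q + 3v = 5(-3) + 3(-14) = -57 — holds.
#3 4 = 8*0 + 4, so 8 does not divide 4 — fails.
#4 w * v = -6 * (-14) = 84 — holds.
#5 t = -1 is odd — fails.
#6 r - p = 4 - (-5) = 9 — holds.
#7 v - s = -14 - (-5) = -9 — holds.
#8 r = 4, w = -6; distinct — holds.
#9 w - r = -6 - 4 = -10, not -12 — fails.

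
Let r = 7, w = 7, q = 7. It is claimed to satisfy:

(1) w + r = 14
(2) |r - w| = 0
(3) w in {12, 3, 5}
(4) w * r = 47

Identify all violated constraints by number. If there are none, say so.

Constraints 3, 4 are violated.

(1) w + r = 7 + 7 = 14 — OK.
(2) |7 - 7| = 0 — OK.
(3) w = 7 is not in {12, 3, 5} — violated.
(4) w * r = 7 * 7 = 49, not 47 — violated.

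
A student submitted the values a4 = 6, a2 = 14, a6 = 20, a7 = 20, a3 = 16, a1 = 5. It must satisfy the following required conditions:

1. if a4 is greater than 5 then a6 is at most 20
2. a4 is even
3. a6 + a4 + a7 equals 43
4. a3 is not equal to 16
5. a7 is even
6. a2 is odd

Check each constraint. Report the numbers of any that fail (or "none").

1. a4 = 6 > 5, so we need a6 ≤ 20; a6 = 20 ≤ 20  true
2. a4 = 6 is even  true
3. a6 + a4 + a7 = 20 + 6 + 20 = 46, not 43  false
4. a3 = 16, but 16 is required to differ  false
5. a7 = 20 is even  true
6. a2 = 14 is even  false

Violated: 3, 4, and 6.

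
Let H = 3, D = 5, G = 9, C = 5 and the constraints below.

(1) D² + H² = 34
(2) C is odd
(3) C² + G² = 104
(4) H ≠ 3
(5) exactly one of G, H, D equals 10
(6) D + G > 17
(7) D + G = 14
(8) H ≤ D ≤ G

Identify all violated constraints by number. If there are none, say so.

(1) D² + H² = 5² + 3² = 25 + 9 = 34 — holds.
(2) C = 5 is odd — holds.
(3) C² + G² = 5² + 9² = 25 + 81 = 106, not 104 — does not hold.
(4) H = 3, but 3 is required to differ — does not hold.
(5) G=9, H=3, D=5; 0 of them equal 10, not exactly one — does not hold.
(6) D + G = 5 + 9 = 14; 14 ≤ 17, bound 17 not met — does not hold.
(7) D + G = 5 + 9 = 14 — holds.
(8) values 3 ≤ 5 ≤ 9 — holds.

Violated: 3, 4, 5, and 6.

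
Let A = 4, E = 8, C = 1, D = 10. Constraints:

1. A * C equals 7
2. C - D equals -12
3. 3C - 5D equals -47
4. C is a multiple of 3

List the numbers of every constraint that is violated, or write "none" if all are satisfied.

Constraints 1, 2, and 4 do not hold.

1. A * C = 4 * 1 = 4, not 7 — violated.
2. C - D = 1 - 10 = -9, not -12 — violated.
3. 3C - 5D = 3(1) - 5(10) = -47 — OK.
4. 1 = 3*0 + 1, so 3 does not divide 1 — violated.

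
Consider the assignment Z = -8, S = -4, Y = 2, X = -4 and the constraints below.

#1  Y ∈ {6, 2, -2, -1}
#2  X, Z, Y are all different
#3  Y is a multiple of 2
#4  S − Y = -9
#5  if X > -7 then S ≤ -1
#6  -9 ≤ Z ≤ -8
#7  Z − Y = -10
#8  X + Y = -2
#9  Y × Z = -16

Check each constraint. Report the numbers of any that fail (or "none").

#1 Y = 2 is in {6, 2, -2, -1} — holds.
#2 values -4, -8, 2 are pairwise distinct — holds.
#3 2 / 2 = 1, so 2 divides 2 — holds.
#4 S − Y = -4 − 2 = -6, not -9 — does not hold.
#5 X = -4 > -7, so we need S ≤ -1; S = -4 ≤ -1 — holds.
#6 Z = -8 lies in [-9, -8] — holds.
#7 Z − Y = -8 − 2 = -10 — holds.
#8 X + Y = -4 + 2 = -2 — holds.
#9 Y × Z = 2 × (-8) = -16 — holds.

Constraint 4 does not hold.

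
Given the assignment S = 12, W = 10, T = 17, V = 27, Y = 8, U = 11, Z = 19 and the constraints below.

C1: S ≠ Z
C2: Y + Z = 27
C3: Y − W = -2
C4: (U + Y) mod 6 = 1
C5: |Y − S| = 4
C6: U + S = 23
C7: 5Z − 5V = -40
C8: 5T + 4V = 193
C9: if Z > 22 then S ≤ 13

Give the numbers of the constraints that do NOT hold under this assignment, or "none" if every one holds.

C1: S = 12, Z = 19; distinct  ✓
C2: Y + Z = 8 + 19 = 27  ✓
C3: Y − W = 8 − 10 = -2  ✓
C4: U + Y = 19; 19 mod 6 = 1  ✓
C5: |8 − 12| = 4  ✓
C6: U + S = 11 + 12 = 23  ✓
C7: 5Z − 5V = 5(19) − 5(27) = -40  ✓
C8: 5T + 4V = 5(17) + 4(27) = 193  ✓
C9: Z = 19, not > 22; antecedent false, conditional vacuously true  ✓

All constraints are satisfied.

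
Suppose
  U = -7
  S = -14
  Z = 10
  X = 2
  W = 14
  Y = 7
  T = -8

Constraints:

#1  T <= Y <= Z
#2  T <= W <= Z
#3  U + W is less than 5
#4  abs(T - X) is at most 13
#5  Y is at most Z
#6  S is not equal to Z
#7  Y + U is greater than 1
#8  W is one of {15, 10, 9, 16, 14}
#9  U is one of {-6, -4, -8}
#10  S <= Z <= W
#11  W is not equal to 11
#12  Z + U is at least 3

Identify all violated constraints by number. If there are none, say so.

No — constraints 2, 3, 7, and 9 are not satisfied.

#1 values -8 <= 7 <= 10 — holds.
#2 values -8, 14, 10; W = 14 is not <= Z = 10 — does not hold.
#3 U + W = -7 + 14 = 7; 7 ≥ 5, bound 5 not met — does not hold.
#4 abs(-8 - 2) = 10; 10 ≤ 13 — holds.
#5 Y = 7, Z = 10; 7 ≤ 10 — holds.
#6 S = -14, Z = 10; distinct — holds.
#7 Y + U = 7 + (-7) = 0; 0 ≤ 1, bound 1 not met — does not hold.
#8 W = 14 is in {15, 10, 9, 16, 14} — holds.
#9 U = -7 is not in {-6, -4, -8} — does not hold.
#10 values -14 <= 10 <= 14 — holds.
#11 W = 14, and 14 ≠ 11 — holds.
#12 Z + U = 10 + (-7) = 3; 3 ≥ 3 — holds.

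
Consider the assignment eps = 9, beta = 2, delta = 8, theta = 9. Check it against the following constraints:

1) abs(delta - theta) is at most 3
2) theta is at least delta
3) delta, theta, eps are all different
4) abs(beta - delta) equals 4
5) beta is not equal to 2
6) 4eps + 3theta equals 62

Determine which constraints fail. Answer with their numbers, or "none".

No — constraints 3, 4, 5, and 6 are not satisfied.

1) abs(8 - 9) = 1; 1 ≤ 3  ✓
2) theta = 9, delta = 8; 9 ≥ 8  ✓
3) theta = eps = 9, not all different  ✗
4) abs(2 - 8) = 6, not 4  ✗
5) beta = 2, but 2 is required to differ  ✗
6) 4eps + 3theta = 4(9) + 3(9) = 63, not 62  ✗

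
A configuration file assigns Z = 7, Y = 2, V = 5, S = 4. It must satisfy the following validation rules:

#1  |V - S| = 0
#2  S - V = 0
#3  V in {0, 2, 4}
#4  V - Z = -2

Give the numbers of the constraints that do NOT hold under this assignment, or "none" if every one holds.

#1 |5 - 4| = 1, not 0 — does not hold.
#2 S - V = 4 - 5 = -1, not 0 — does not hold.
#3 V = 5 is not in {0, 2, 4} — does not hold.
#4 V - Z = 5 - 7 = -2 — holds.

Constraints 1, 2, 3 do not hold.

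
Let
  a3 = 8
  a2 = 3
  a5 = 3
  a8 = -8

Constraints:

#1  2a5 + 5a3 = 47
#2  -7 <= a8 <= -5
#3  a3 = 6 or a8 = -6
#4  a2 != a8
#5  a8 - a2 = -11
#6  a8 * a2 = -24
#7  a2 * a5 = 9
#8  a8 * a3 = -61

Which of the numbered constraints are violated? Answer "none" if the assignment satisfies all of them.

Constraints 1, 2, 3, 8 are violated.

#1 2a5 + 5a3 = 2(3) + 5(8) = 46, not 47 — does not hold.
#2 a8 = -8 is outside [-7, -5] — does not hold.
#3 a3 = 8 ≠ 6 and a8 = -8 ≠ -6; both disjuncts false — does not hold.
#4 a2 = 3, a8 = -8; distinct — holds.
#5 a8 - a2 = -8 - 3 = -11 — holds.
#6 a8 * a2 = -8 * 3 = -24 — holds.
#7 a2 * a5 = 3 * 3 = 9 — holds.
#8 a8 * a3 = -8 * 8 = -64, not -61 — does not hold.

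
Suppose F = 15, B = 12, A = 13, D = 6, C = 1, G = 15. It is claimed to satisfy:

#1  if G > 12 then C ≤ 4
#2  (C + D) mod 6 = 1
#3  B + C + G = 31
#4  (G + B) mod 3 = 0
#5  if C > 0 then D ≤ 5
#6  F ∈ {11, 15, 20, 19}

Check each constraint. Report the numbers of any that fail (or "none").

#1 G = 15 > 12, so we need C ≤ 4; C = 1 ≤ 4  OK
#2 C + D = 7; 7 mod 6 = 1  OK
#3 B + C + G = 12 + 1 + 15 = 28, not 31  FAIL
#4 G + B = 27; 27 mod 3 = 0  OK
#5 C = 1 > 0, so we need D ≤ 5; but D = 6 > 5  FAIL
#6 F = 15 is in {11, 15, 20, 19}  OK

The assignment fails constraints 3, 5.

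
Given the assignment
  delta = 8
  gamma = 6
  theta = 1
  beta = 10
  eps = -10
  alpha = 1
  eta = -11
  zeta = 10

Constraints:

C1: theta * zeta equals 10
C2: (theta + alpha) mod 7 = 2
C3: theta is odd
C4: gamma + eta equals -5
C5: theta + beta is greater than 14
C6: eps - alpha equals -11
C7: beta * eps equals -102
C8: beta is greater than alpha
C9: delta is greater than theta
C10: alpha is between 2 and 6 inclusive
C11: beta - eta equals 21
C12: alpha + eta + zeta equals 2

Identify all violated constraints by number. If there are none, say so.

The assignment fails constraints 5, 7, 10, and 12.

C1: theta * zeta = 1 * 10 = 10 — holds.
C2: theta + alpha = 2; 2 mod 7 = 2 — holds.
C3: theta = 1 is odd — holds.
C4: gamma + eta = 6 + (-11) = -5 — holds.
C5: theta + beta = 1 + 10 = 11; 11 ≤ 14, bound 14 not met — fails.
C6: eps - alpha = -10 - 1 = -11 — holds.
C7: beta * eps = 10 * (-10) = -100, not -102 — fails.
C8: beta = 10, alpha = 1; 10 > 1 — holds.
C9: delta = 8, theta = 1; 8 > 1 — holds.
C10: alpha = 1 is outside [2, 6] — fails.
C11: beta - eta = 10 - (-11) = 21 — holds.
C12: alpha + eta + zeta = 1 + (-11) + 10 = 0, not 2 — fails.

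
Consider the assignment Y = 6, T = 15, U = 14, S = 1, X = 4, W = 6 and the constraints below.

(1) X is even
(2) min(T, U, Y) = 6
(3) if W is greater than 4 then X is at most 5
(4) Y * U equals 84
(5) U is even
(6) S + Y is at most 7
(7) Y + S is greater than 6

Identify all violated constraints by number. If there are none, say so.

No violations.

(1) X = 4 is even  yes
(2) min(15, 14, 6) = 6  yes
(3) W = 6 > 4, so we need X ≤ 5; X = 4 ≤ 5  yes
(4) Y * U = 6 * 14 = 84  yes
(5) U = 14 is even  yes
(6) S + Y = 1 + 6 = 7; 7 ≤ 7  yes
(7) Y + S = 6 + 1 = 7; 7 > 6  yes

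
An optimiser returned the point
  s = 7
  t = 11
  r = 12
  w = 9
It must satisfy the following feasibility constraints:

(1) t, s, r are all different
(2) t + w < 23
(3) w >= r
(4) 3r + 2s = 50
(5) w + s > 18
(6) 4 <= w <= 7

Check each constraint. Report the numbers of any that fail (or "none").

Constraints 3, 5, and 6 are violated.

(1) values 11, 7, 12 are pairwise distinct  yes
(2) t + w = 11 + 9 = 20; 20 < 23  yes
(3) w = 9, r = 12; 9 < 12 (want ≥)  no
(4) 3r + 2s = 3(12) + 2(7) = 50  yes
(5) w + s = 9 + 7 = 16; 16 ≤ 18, bound 18 not met  no
(6) w = 9 is outside [4, 7]  no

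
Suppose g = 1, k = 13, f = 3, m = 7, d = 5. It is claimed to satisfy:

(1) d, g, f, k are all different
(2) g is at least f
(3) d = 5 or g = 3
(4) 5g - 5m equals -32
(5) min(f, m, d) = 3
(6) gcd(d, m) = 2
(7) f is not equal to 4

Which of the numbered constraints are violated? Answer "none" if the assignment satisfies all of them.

(1) values 5, 1, 3, 13 are pairwise distinct  true
(2) g = 1, f = 3; 1 < 3 (want ≥)  false
(3) d = 5 = 5 (first disjunct)  true
(4) 5g - 5m = 5(1) - 5(7) = -30, not -32  false
(5) min(3, 7, 5) = 3  true
(6) gcd(5, 7) = 1, not 2  false
(7) f = 3, and 3 ≠ 4  true

Violated: 2, 4, 6.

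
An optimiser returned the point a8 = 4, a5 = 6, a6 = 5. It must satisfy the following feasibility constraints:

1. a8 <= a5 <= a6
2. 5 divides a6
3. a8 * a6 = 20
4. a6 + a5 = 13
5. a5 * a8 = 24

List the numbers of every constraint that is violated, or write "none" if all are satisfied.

Constraints 1 and 4 do not hold.

1. values 4, 6, 5; a5 = 6 is not <= a6 = 5 — violated.
2. 5 / 5 = 1, so 5 divides 5 — satisfied.
3. a8 * a6 = 4 * 5 = 20 — satisfied.
4. a6 + a5 = 5 + 6 = 11, not 13 — violated.
5. a5 * a8 = 6 * 4 = 24 — satisfied.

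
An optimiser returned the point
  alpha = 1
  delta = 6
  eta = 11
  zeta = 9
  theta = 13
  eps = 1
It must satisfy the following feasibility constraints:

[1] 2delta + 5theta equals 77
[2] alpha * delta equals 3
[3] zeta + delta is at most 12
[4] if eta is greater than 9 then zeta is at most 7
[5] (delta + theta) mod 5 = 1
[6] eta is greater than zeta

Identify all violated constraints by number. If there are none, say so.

[1] 2delta + 5theta = 2(6) + 5(13) = 77 — OK.
[2] alpha * delta = 1 * 6 = 6, not 3 — violated.
[3] zeta + delta = 9 + 6 = 15; 15 > 12, bound 12 not met — violated.
[4] eta = 11 > 9, so we need zeta ≤ 7; but zeta = 9 > 7 — violated.
[5] delta + theta = 19; 19 mod 5 = 4, not 1 — violated.
[6] eta = 11, zeta = 9; 11 > 9 — OK.

Constraints 2, 3, 4, and 5 are violated.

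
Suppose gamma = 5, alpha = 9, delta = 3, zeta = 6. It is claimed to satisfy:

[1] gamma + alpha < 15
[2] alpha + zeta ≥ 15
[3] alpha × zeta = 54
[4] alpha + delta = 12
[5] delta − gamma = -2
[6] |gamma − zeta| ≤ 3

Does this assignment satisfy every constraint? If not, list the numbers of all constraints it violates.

None — every constraint holds.

[1] gamma + alpha = 5 + 9 = 14; 14 < 15 — holds.
[2] alpha + zeta = 9 + 6 = 15; 15 ≥ 15 — holds.
[3] alpha × zeta = 9 × 6 = 54 — holds.
[4] alpha + delta = 9 + 3 = 12 — holds.
[5] delta − gamma = 3 − 5 = -2 — holds.
[6] |5 − 6| = 1; 1 ≤ 3 — holds.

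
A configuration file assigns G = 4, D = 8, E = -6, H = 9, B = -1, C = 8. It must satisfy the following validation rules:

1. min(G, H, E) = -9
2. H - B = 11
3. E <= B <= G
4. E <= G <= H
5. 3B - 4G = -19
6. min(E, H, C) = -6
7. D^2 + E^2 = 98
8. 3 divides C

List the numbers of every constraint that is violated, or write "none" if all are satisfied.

Constraints 1, 2, 7, and 8 do not hold.

1. min(4, 9, -6) = -6, not -9 — violated.
2. H - B = 9 - (-1) = 10, not 11 — violated.
3. values -6 <= -1 <= 4 — satisfied.
4. values -6 <= 4 <= 9 — satisfied.
5. 3B - 4G = 3(-1) - 4(4) = -19 — satisfied.
6. min(-6, 9, 8) = -6 — satisfied.
7. D^2 + E^2 = 8^2 + (-6)^2 = 64 + 36 = 100, not 98 — violated.
8. 8 = 3*2 + 2, so 3 does not divide 8 — violated.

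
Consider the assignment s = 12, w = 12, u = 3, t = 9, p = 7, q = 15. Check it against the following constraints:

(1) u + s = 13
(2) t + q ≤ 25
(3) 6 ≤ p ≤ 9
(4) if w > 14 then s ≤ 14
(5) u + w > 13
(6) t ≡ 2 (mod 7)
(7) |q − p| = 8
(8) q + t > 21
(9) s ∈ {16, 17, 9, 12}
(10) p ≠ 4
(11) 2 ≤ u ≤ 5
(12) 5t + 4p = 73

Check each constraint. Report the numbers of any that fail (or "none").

(1) u + s = 3 + 12 = 15, not 13  ✗
(2) t + q = 9 + 15 = 24; 24 ≤ 25  ✓
(3) p = 7 lies in [6, 9]  ✓
(4) w = 12, not > 14; antecedent false, conditional vacuously true  ✓
(5) u + w = 3 + 12 = 15; 15 > 13  ✓
(6) 9 mod 7 = 2  ✓
(7) |15 − 7| = 8  ✓
(8) q + t = 15 + 9 = 24; 24 > 21  ✓
(9) s = 12 is in {16, 17, 9, 12}  ✓
(10) p = 7, and 7 ≠ 4  ✓
(11) u = 3 lies in [2, 5]  ✓
(12) 5t + 4p = 5(9) + 4(7) = 73  ✓

The assignment fails constraint 1.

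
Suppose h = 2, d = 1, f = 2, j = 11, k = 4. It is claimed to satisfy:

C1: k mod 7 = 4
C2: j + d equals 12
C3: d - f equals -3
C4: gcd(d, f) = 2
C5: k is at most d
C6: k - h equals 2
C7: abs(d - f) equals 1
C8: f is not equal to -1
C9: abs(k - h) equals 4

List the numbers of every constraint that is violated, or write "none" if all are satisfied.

C1: 4 mod 7 = 4  OK
C2: j + d = 11 + 1 = 12  OK
C3: d - f = 1 - 2 = -1, not -3  FAIL
C4: gcd(1, 2) = 1, not 2  FAIL
C5: k = 4, d = 1; 4 > 1 (want ≤)  FAIL
C6: k - h = 4 - 2 = 2  OK
C7: abs(1 - 2) = 1  OK
C8: f = 2, and 2 ≠ -1  OK
C9: abs(4 - 2) = 2, not 4  FAIL

Violated: 3, 4, 5, and 9.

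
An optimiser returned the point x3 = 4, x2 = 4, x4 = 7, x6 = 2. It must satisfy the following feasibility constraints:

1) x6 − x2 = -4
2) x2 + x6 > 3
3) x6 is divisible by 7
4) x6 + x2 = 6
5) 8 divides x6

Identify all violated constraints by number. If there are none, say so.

1) x6 − x2 = 2 − 4 = -2, not -4 — violated.
2) x2 + x6 = 4 + 2 = 6; 6 > 3 — OK.
3) 2 = 7×0 + 2, so 7 does not divide 2 — violated.
4) x6 + x2 = 2 + 4 = 6 — OK.
5) 2 = 8×0 + 2, so 8 does not divide 2 — violated.

Constraints 1, 3, and 5 are violated.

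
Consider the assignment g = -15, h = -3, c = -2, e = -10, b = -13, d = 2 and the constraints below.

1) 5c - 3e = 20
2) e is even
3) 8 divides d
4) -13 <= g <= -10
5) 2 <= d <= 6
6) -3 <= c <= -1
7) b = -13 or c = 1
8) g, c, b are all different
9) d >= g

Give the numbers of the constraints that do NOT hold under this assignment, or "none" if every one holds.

No — constraints 3, 4 are not satisfied.

1) 5c - 3e = 5(-2) - 3(-10) = 20 — satisfied.
2) e = -10 is even — satisfied.
3) 2 = 8*0 + 2, so 8 does not divide 2 — violated.
4) g = -15 is outside [-13, -10] — violated.
5) d = 2 lies in [2, 6] — satisfied.
6) c = -2 lies in [-3, -1] — satisfied.
7) b = -13 = -13 (first disjunct) — satisfied.
8) values -15, -2, -13 are pairwise distinct — satisfied.
9) d = 2, g = -15; 2 ≥ -15 — satisfied.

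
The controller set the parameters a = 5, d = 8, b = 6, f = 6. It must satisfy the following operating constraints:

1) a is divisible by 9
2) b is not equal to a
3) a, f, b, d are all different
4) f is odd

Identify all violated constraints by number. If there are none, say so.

1) 5 = 9*0 + 5, so 9 does not divide 5  fails
2) b = 6, a = 5; distinct  holds
3) f = b = 6, not all different  fails
4) f = 6 is even  fails

No — constraints 1, 3, 4 are not satisfied.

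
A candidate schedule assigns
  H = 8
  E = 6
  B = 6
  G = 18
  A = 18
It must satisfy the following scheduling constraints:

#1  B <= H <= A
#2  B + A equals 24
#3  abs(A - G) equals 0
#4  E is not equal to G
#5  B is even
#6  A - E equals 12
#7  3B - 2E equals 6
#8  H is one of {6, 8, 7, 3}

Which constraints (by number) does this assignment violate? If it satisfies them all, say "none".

No violations.

#1 values 6 <= 8 <= 18 — holds.
#2 B + A = 6 + 18 = 24 — holds.
#3 abs(18 - 18) = 0 — holds.
#4 E = 6, G = 18; distinct — holds.
#5 B = 6 is even — holds.
#6 A - E = 18 - 6 = 12 — holds.
#7 3B - 2E = 3(6) - 2(6) = 6 — holds.
#8 H = 8 is in {6, 8, 7, 3} — holds.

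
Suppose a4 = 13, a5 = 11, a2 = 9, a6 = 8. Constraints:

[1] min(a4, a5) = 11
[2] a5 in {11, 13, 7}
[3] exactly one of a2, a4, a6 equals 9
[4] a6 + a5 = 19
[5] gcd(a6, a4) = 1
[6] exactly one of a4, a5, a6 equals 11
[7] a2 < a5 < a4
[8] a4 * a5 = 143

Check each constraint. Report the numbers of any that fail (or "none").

No violations.

[1] min(13, 11) = 11  OK
[2] a5 = 11 is in {11, 13, 7}  OK
[3] a2=9, a4=13, a6=8; 1 of them equals 9  OK
[4] a6 + a5 = 8 + 11 = 19  OK
[5] gcd(8, 13) = 1  OK
[6] a4=13, a5=11, a6=8; 1 of them equals 11  OK
[7] values 9 < 11 < 13  OK
[8] a4 * a5 = 13 * 11 = 143  OK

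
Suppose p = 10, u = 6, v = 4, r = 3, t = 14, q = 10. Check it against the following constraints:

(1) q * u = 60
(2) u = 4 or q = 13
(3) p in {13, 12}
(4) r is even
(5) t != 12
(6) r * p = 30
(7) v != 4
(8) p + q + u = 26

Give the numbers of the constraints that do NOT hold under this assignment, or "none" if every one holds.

(1) q * u = 10 * 6 = 60  OK
(2) u = 6 ≠ 4 and q = 10 ≠ 13; both disjuncts false  FAIL
(3) p = 10 is not in {13, 12}  FAIL
(4) r = 3 is odd  FAIL
(5) t = 14, and 14 ≠ 12  OK
(6) r * p = 3 * 10 = 30  OK
(7) v = 4, but 4 is required to differ  FAIL
(8) p + q + u = 10 + 10 + 6 = 26  OK

Constraints 2, 3, 4, 7 are violated.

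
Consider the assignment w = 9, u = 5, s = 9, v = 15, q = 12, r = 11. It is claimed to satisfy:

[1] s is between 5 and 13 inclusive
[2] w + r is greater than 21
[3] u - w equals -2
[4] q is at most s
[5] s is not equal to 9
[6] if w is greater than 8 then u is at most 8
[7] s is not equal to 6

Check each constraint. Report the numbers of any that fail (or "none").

Constraints 2, 3, 4, and 5 are violated.

[1] s = 9 lies in [5, 13]  yes
[2] w + r = 9 + 11 = 20; 20 ≤ 21, bound 21 not met  no
[3] u - w = 5 - 9 = -4, not -2  no
[4] q = 12, s = 9; 12 > 9 (want ≤)  no
[5] s = 9, but 9 is required to differ  no
[6] w = 9 > 8, so we need u ≤ 8; u = 5 ≤ 8  yes
[7] s = 9, and 9 ≠ 6  yes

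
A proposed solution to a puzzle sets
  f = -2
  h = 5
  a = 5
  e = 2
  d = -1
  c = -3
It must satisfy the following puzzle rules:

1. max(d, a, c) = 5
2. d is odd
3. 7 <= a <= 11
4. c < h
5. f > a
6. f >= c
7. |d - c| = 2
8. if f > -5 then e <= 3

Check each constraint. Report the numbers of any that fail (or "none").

1. max(-1, 5, -3) = 5 — holds.
2. d = -1 is odd — holds.
3. a = 5 is outside [7, 11] — fails.
4. c = -3, h = 5; -3 < 5 — holds.
5. f = -2, a = 5; -2 ≤ 5 (want >) — fails.
6. f = -2, c = -3; -2 ≥ -3 — holds.
7. |-1 - (-3)| = 2 — holds.
8. f = -2 > -5, so we need e ≤ 3; e = 2 ≤ 3 — holds.

Violated: 3 and 5.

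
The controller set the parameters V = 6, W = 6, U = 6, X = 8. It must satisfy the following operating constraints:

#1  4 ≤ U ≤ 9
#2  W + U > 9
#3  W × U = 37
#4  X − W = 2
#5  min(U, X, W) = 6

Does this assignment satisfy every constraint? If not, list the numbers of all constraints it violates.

#1 U = 6 lies in [4, 9] — OK.
#2 W + U = 6 + 6 = 12; 12 > 9 — OK.
#3 W × U = 6 × 6 = 36, not 37 — violated.
#4 X − W = 8 − 6 = 2 — OK.
#5 min(6, 8, 6) = 6 — OK.

Constraint 3 does not hold.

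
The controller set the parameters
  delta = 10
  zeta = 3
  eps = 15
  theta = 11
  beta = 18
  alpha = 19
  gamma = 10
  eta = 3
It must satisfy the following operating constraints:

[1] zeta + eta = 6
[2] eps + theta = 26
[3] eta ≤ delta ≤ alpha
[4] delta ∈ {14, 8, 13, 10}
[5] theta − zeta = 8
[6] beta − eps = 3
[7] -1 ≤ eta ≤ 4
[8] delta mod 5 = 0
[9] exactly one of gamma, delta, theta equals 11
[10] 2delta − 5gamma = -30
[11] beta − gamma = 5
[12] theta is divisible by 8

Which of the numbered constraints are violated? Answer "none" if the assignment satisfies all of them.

Constraints 11, 12 are violated.

[1] zeta + eta = 3 + 3 = 6 — OK.
[2] eps + theta = 15 + 11 = 26 — OK.
[3] values 3 ≤ 10 ≤ 19 — OK.
[4] delta = 10 is in {14, 8, 13, 10} — OK.
[5] theta − zeta = 11 − 3 = 8 — OK.
[6] beta − eps = 18 − 15 = 3 — OK.
[7] eta = 3 lies in [-1, 4] — OK.
[8] 10 mod 5 = 0 — OK.
[9] gamma=10, delta=10, theta=11; 1 of them equals 11 — OK.
[10] 2delta − 5gamma = 2(10) − 5(10) = -30 — OK.
[11] beta − gamma = 18 − 10 = 8, not 5 — violated.
[12] 11 = 8×1 + 3, so 8 does not divide 11 — violated.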